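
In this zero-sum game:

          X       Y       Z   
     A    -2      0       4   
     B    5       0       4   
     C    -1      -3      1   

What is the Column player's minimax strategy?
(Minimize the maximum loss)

Column should play Y, value = 0

Work:
Column player minimizes Row's maximum payoff:
Column X: max payoff to Row = 5
Column Y: max payoff to Row = 0
Column Z: max payoff to Row = 4
Minimum is 0, achieved by column Y.
Minimax strategy: Y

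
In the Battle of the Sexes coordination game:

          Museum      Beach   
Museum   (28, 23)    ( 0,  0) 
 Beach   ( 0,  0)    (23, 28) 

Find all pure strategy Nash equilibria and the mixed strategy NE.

Pure NE: (Museum, Museum) and (Beach, Beach); Mixed NE: p = 0.549, q = 0.451

Work:
Check pure NE:
(Museum, Museum): (28, 23) - no unilateral deviation beneficial
(Beach, Beach): (23, 28) - no unilateral deviation beneficial
Mixed NE: P1 plays Museum with p = 0.549, P2 plays Museum with q = 0.451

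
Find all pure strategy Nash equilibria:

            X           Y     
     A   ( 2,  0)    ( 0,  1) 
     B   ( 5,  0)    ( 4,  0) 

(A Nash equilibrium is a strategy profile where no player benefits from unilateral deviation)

Nash equilibrium: (B, X), (B, Y)

Work:
Best responses:
  P1 vs X: payoffs [2, 5] → best response B (payoff 5)
  P1 vs Y: payoffs [0, 4] → best response B (payoff 4)
  P2 vs A: payoffs [0, 1] → best response Y (payoff 1)
  P2 vs B: payoffs [0, 0] → best response X/Y (payoff 0)
Mutual best responses: (B,X), (B,Y) → Nash equilibria.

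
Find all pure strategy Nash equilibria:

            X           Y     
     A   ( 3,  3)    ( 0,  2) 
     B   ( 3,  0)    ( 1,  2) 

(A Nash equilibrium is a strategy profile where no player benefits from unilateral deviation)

Nash equilibrium: (A, X), (B, Y)

Work:
Best responses:
  P1 vs X: payoffs [3, 3] → best response A/B (payoff 3)
  P1 vs Y: payoffs [0, 1] → best response B (payoff 1)
  P2 vs A: payoffs [3, 2] → best response X (payoff 3)
  P2 vs B: payoffs [0, 2] → best response Y (payoff 2)
Mutual best responses: (A,X), (B,Y) → Nash equilibria.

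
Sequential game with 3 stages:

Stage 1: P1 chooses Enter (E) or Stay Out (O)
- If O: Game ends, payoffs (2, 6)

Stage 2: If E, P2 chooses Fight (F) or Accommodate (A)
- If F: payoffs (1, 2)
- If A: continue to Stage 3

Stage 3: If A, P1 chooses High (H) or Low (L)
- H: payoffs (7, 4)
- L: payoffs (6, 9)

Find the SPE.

SPE: (E, A, H); Outcome (7, 4)

Work:
Stage 3: P1 chooses H (7 vs 6)
Stage 2: P2: F->2, A->4 (anticipating H). Choose A
Stage 1: P1: O->2, E->7 (anticipating A, H). Choose E
SPE path: E -> A -> H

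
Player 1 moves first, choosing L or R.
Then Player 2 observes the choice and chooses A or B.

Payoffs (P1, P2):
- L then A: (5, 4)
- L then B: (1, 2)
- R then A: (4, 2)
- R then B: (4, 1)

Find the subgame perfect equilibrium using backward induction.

P1 plays L, P2 plays A after L and A after R; Payoff (5, 4)

Work:
Backward induction:
After L: P2 chooses A → P1 gets 5
After R: P2 chooses A → P1 gets 4
P1 chooses L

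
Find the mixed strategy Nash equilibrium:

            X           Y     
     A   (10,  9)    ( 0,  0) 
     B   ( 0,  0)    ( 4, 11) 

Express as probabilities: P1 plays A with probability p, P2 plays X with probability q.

p = 0.55, q = 0.2857

Work:
Find probabilities that make opponent indifferent:
P2 chooses q to make P1 indifferent between A and B
P1 chooses p to make P2 indifferent between X and Y
Mixed NE: P1 plays (A: 0.55, B: 0.45), P2 plays (X: 0.2857, Y: 0.7143)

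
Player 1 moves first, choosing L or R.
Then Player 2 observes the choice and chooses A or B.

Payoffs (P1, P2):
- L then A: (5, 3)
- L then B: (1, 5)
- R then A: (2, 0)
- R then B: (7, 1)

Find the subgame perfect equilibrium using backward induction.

P1 plays R, P2 plays B after L and B after R; Payoff (7, 1)

Work:
Backward induction:
After L: P2 chooses B → P1 gets 1
After R: P2 chooses B → P1 gets 7
P1 chooses R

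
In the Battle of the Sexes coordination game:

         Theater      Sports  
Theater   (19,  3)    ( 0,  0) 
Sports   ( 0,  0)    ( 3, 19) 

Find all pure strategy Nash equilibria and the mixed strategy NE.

Pure NE: (Theater, Theater) and (Sports, Sports); Mixed NE: p = 0.8636, q = 0.1364

Work:
Check pure NE:
(Theater, Theater): (19, 3) - no unilateral deviation beneficial
(Sports, Sports): (3, 19) - no unilateral deviation beneficial
Mixed NE: P1 plays Theater with p = 0.8636, P2 plays Theater with q = 0.1364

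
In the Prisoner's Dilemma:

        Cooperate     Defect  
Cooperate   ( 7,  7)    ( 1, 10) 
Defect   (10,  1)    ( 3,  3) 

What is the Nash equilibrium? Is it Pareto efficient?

(Defect, Defect) is NE; not Pareto efficient

Work:
Defect dominates Cooperate for both players:
If P2 cooperates: Defect (10) > Cooperate (7)
If P2 defects: Defect (3) > Cooperate (1)
NE: (Defect, Defect) with payoff (3, 3)
But (Cooperate, Cooperate) = (7, 7) Pareto dominates (3, 3)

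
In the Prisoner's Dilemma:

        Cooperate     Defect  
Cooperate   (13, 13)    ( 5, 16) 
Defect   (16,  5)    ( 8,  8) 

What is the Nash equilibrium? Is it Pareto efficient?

(Defect, Defect) is NE; not Pareto efficient

Work:
Defect dominates Cooperate for both players:
If P2 cooperates: Defect (16) > Cooperate (13)
If P2 defects: Defect (8) > Cooperate (5)
NE: (Defect, Defect) with payoff (8, 8)
But (Cooperate, Cooperate) = (13, 13) Pareto dominates (8, 8)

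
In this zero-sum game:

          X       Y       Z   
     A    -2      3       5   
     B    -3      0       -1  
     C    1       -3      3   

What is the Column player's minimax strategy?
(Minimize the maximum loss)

Column should play X, value = 1

Work:
Column player minimizes Row's maximum payoff:
Column X: max payoff to Row = 1
Column Y: max payoff to Row = 3
Column Z: max payoff to Row = 5
Minimum is 1, achieved by column X.
Minimax strategy: X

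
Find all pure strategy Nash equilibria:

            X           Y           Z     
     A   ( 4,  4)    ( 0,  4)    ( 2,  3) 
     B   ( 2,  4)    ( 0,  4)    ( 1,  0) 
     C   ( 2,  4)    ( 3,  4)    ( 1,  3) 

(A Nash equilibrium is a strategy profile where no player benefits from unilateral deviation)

Nash equilibrium: (A, X), (C, Y)

Work:
Best responses:
  P1 vs X: payoffs [4, 2, 2] → best response A (payoff 4)
  P1 vs Y: payoffs [0, 0, 3] → best response C (payoff 3)
  P1 vs Z: payoffs [2, 1, 1] → best response A (payoff 2)
  P2 vs A: payoffs [4, 4, 3] → best response X/Y (payoff 4)
  P2 vs B: payoffs [4, 4, 0] → best response X/Y (payoff 4)
  P2 vs C: payoffs [4, 4, 3] → best response X/Y (payoff 4)
Mutual best responses: (A,X), (C,Y) → Nash equilibria.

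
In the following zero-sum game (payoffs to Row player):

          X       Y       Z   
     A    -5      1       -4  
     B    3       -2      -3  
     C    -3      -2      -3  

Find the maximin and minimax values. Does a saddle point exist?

Maximin = -3, Minimax = -3, Saddle: True

Work:
Row minimums: [-5, -3, -3] → maximin = -3
Column maximums: [3, 1, -3] → minimax = -3
Saddle point exists! Game value = -3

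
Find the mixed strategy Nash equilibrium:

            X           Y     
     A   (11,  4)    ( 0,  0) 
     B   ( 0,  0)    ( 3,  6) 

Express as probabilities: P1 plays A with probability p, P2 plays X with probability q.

p = 0.6, q = 0.2143

Work:
Find probabilities that make opponent indifferent:
P2 chooses q to make P1 indifferent between A and B
P1 chooses p to make P2 indifferent between X and Y
Mixed NE: P1 plays (A: 0.6, B: 0.4), P2 plays (X: 0.2143, Y: 0.7857)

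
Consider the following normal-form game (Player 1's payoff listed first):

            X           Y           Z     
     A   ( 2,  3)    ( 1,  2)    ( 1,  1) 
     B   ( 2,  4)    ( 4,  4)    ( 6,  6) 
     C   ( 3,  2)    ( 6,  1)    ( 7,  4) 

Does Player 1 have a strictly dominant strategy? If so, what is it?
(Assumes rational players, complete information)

Yes, Player 1's strictly dominant strategy is C

Work:
A strategy strictly dominates another if it gives a strictly higher payoff against every opponent action. Compare each pair of P1's strategies column-by-column:
  A vs B: [2 vs 2, 1 vs 4, 1 vs 6] → A does not strictly dominate B (column X: 2 ≤ 2)
  A vs C: [2 vs 3, 1 vs 6, 1 vs 7] → A does not strictly dominate C (column X: 2 ≤ 3)
  B vs A: [2 vs 2, 4 vs 1, 6 vs 1] → B does not strictly dominate A (column X: 2 ≤ 2)
  B vs C: [2 vs 3, 4 vs 6, 6 vs 7] → B does not strictly dominate C (column X: 2 ≤ 3)
  C vs A: [3 vs 2, 6 vs 1, 7 vs 1] → C strictly dominates A
  C vs B: [3 vs 2, 6 vs 4, 7 vs 6] → C strictly dominates B
C strictly dominates every other strategy → strictly dominant.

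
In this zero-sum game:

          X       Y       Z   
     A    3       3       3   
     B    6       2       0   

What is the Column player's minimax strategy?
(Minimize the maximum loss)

Column should play Y or Z (all achieve the minimum), value = 3

Work:
Column player minimizes Row's maximum payoff:
Column X: max payoff to Row = 6
Column Y: max payoff to Row = 3
Column Z: max payoff to Row = 3
Minimum is 3, achieved by columns Y, Z (tied).
Each of Y or Z is a minimax strategy.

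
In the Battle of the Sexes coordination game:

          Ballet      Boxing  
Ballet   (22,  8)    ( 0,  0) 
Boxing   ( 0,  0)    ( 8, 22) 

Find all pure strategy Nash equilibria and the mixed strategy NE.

Pure NE: (Ballet, Ballet) and (Boxing, Boxing); Mixed NE: p = 0.7333, q = 0.2667

Work:
Check pure NE:
(Ballet, Ballet): (22, 8) - no unilateral deviation beneficial
(Boxing, Boxing): (8, 22) - no unilateral deviation beneficial
Mixed NE: P1 plays Ballet with p = 0.7333, P2 plays Ballet with q = 0.2667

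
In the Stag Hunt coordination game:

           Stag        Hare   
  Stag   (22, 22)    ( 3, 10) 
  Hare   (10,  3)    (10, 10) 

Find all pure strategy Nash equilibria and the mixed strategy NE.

Pure NE: (Stag, Stag) and (Hare, Hare); Mixed NE: p = 0.3684, q = 0.3684

Work:
Check pure NE:
(Stag, Stag): (22, 22) - no unilateral deviation beneficial
(Hare, Hare): (10, 10) - no unilateral deviation beneficial
Mixed NE: P1 plays Stag with p = 0.3684, P2 plays Stag with q = 0.3684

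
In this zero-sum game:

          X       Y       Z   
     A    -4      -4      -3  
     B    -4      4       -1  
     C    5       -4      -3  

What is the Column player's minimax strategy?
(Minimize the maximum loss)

Column should play Z, value = -1

Work:
Column player minimizes Row's maximum payoff:
Column X: max payoff to Row = 5
Column Y: max payoff to Row = 4
Column Z: max payoff to Row = -1
Minimum is -1, achieved by column Z.
Minimax strategy: Z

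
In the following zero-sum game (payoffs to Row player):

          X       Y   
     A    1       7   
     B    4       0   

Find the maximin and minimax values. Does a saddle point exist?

Maximin = 1, Minimax = 4, Saddle: False

Work:
Row minimums: [1, 0] → maximin = 1
Column maximums: [4, 7] → minimax = 4
No saddle point (maximin ≠ minimax). Mixed strategy needed.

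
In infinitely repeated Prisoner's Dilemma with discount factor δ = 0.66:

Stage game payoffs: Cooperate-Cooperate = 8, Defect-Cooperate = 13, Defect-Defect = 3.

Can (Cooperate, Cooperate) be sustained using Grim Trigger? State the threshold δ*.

δ* = 0.5; since δ = 0.66 ≥ 0.5, cooperation can be sustained

Work:
For Grim Trigger:
Cooperate forever: 8/(1-δ)
Defect then punished: 13 + 3·δ/(1-δ)
Need: 8/(1-δ) ≥ 13 + 3·δ/(1-δ)
Solving: δ ≥ (T-R)/(T-P) = (13-8)/(13-3) = 0.5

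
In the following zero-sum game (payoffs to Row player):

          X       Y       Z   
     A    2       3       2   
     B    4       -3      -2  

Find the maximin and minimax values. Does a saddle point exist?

Maximin = 2, Minimax = 2, Saddle: True

Work:
Row minimums: [2, -3] → maximin = 2
Column maximums: [4, 3, 2] → minimax = 2
Saddle point exists! Game value = 2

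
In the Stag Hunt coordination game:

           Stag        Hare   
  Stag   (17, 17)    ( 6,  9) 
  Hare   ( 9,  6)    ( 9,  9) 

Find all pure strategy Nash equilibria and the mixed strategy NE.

Pure NE: (Stag, Stag) and (Hare, Hare); Mixed NE: p = 0.2727, q = 0.2727

Work:
Check pure NE:
(Stag, Stag): (17, 17) - no unilateral deviation beneficial
(Hare, Hare): (9, 9) - no unilateral deviation beneficial
Mixed NE: P1 plays Stag with p = 0.2727, P2 plays Stag with q = 0.2727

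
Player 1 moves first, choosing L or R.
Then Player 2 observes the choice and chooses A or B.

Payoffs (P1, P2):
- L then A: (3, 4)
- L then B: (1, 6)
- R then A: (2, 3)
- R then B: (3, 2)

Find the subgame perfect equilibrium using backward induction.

P1 plays R, P2 plays B after L and A after R; Payoff (2, 3)

Work:
Backward induction:
After L: P2 chooses B → P1 gets 1
After R: P2 chooses A → P1 gets 2
P1 chooses R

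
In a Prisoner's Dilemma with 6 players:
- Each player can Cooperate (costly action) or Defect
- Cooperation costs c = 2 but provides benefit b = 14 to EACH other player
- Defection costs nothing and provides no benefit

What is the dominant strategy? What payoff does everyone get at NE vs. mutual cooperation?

Dominant: Defect; NE payoff = 0; Coop payoff = 68

Work:
Defect dominates (saves cost c = 2, benefit to others is external)
NE: All defect → everyone gets 0
If all cooperate: each receives (5)×14 - 2 = 68
Social dilemma: 68 > 0 but NE gives 0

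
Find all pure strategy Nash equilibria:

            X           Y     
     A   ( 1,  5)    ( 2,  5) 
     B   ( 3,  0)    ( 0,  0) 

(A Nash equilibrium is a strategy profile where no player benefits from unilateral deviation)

Nash equilibrium: (A, Y), (B, X)

Work:
Best responses:
  P1 vs X: payoffs [1, 3] → best response B (payoff 3)
  P1 vs Y: payoffs [2, 0] → best response A (payoff 2)
  P2 vs A: payoffs [5, 5] → best response X/Y (payoff 5)
  P2 vs B: payoffs [0, 0] → best response X/Y (payoff 0)
Mutual best responses: (A,Y), (B,X) → Nash equilibria.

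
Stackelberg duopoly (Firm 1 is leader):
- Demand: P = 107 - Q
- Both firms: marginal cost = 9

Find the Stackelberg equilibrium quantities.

q₁* (leader) = 49.0, q₂* (follower) = 24.5

Work:
Follower's reaction: q₂ = (a - c - q₁)/2
Leader substitutes: π₁ = q₁·(a - q₁ - (a-c-q₁)/2 - c)
FOC: q₁* = (107 - 9)/2 = 49.00
Then: q₂* = (107 - 9 - 49.0)/2 = 24.50
Leader has first-mover advantage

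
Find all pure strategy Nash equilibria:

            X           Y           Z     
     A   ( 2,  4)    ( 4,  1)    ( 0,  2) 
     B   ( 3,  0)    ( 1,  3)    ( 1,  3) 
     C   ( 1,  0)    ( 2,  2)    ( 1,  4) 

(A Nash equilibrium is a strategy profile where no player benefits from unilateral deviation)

Nash equilibrium: (B, Z), (C, Z)

Work:
Best responses:
  P1 vs X: payoffs [2, 3, 1] → best response B (payoff 3)
  P1 vs Y: payoffs [4, 1, 2] → best response A (payoff 4)
  P1 vs Z: payoffs [0, 1, 1] → best response B/C (payoff 1)
  P2 vs A: payoffs [4, 1, 2] → best response X (payoff 4)
  P2 vs B: payoffs [0, 3, 3] → best response Y/Z (payoff 3)
  P2 vs C: payoffs [0, 2, 4] → best response Z (payoff 4)
Mutual best responses: (B,Z), (C,Z) → Nash equilibria.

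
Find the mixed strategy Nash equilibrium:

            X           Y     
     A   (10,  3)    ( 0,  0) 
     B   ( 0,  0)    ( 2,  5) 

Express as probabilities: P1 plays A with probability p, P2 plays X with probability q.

p = 0.625, q = 0.1667

Work:
Find probabilities that make opponent indifferent:
P2 chooses q to make P1 indifferent between A and B
P1 chooses p to make P2 indifferent between X and Y
Mixed NE: P1 plays (A: 0.625, B: 0.375), P2 plays (X: 0.1667, Y: 0.8333)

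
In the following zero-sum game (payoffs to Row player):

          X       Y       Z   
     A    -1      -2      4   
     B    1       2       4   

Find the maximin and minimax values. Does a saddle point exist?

Maximin = 1, Minimax = 1, Saddle: True

Work:
Row minimums: [-2, 1] → maximin = 1
Column maximums: [1, 2, 4] → minimax = 1
Saddle point exists! Game value = 1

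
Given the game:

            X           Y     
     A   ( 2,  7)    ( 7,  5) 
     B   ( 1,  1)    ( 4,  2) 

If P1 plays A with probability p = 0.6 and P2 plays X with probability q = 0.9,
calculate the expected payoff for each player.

E[P1] = 2.02, E[P2] = 4.52

Work:
E[P1] = p·q·π₁(A,X) + p·(1-q)·π₁(A,Y) + (1-p)·q·π₁(B,X) + (1-p)·(1-q)·π₁(B,Y)
= 0.6·0.9·2 + 0.6·0.1·7 + 0.4·0.9·1 + 0.4·0.1·4
= 2.02

E[P2] = 4.52 (similar calculation)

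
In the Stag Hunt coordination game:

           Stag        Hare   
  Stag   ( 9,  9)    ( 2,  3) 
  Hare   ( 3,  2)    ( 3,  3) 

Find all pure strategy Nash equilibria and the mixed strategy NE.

Pure NE: (Stag, Stag) and (Hare, Hare); Mixed NE: p = 0.1429, q = 0.1429

Work:
Check pure NE:
(Stag, Stag): (9, 9) - no unilateral deviation beneficial
(Hare, Hare): (3, 3) - no unilateral deviation beneficial
Mixed NE: P1 plays Stag with p = 0.1429, P2 plays Stag with q = 0.1429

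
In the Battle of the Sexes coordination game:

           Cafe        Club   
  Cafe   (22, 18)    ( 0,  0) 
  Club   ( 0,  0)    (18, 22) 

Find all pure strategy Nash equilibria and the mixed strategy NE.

Pure NE: (Cafe, Cafe) and (Club, Club); Mixed NE: p = 0.55, q = 0.45

Work:
Check pure NE:
(Cafe, Cafe): (22, 18) - no unilateral deviation beneficial
(Club, Club): (18, 22) - no unilateral deviation beneficial
Mixed NE: P1 plays Cafe with p = 0.55, P2 plays Cafe with q = 0.45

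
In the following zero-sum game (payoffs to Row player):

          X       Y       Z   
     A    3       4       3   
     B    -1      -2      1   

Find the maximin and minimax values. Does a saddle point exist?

Maximin = 3, Minimax = 3, Saddle: True

Work:
Row minimums: [3, -2] → maximin = 3
Column maximums: [3, 4, 3] → minimax = 3
Saddle point exists! Game value = 3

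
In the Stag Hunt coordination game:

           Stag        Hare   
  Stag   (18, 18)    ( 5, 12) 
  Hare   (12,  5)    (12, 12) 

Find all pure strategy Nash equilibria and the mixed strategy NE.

Pure NE: (Stag, Stag) and (Hare, Hare); Mixed NE: p = 0.5385, q = 0.5385

Work:
Check pure NE:
(Stag, Stag): (18, 18) - no unilateral deviation beneficial
(Hare, Hare): (12, 12) - no unilateral deviation beneficial
Mixed NE: P1 plays Stag with p = 0.5385, P2 plays Stag with q = 0.5385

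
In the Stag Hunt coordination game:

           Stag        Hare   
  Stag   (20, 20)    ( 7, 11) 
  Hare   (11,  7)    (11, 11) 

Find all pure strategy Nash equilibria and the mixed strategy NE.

Pure NE: (Stag, Stag) and (Hare, Hare); Mixed NE: p = 0.3077, q = 0.3077

Work:
Check pure NE:
(Stag, Stag): (20, 20) - no unilateral deviation beneficial
(Hare, Hare): (11, 11) - no unilateral deviation beneficial
Mixed NE: P1 plays Stag with p = 0.3077, P2 plays Stag with q = 0.3077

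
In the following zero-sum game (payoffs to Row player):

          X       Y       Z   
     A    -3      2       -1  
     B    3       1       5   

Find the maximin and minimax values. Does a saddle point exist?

Maximin = 1, Minimax = 2, Saddle: False

Work:
Row minimums: [-3, 1] → maximin = 1
Column maximums: [3, 2, 5] → minimax = 2
No saddle point (maximin ≠ minimax). Mixed strategy needed.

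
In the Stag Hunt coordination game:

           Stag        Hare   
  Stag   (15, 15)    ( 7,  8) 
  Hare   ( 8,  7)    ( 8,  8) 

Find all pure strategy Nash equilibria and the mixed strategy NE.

Pure NE: (Stag, Stag) and (Hare, Hare); Mixed NE: p = 0.125, q = 0.125

Work:
Check pure NE:
(Stag, Stag): (15, 15) - no unilateral deviation beneficial
(Hare, Hare): (8, 8) - no unilateral deviation beneficial
Mixed NE: P1 plays Stag with p = 0.125, P2 plays Stag with q = 0.125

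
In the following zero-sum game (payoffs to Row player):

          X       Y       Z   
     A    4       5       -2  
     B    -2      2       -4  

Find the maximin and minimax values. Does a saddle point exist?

Maximin = -2, Minimax = -2, Saddle: True

Work:
Row minimums: [-2, -4] → maximin = -2
Column maximums: [4, 5, -2] → minimax = -2
Saddle point exists! Game value = -2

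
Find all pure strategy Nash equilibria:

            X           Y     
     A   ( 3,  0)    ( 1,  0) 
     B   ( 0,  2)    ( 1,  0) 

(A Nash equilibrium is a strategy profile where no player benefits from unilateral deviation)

Nash equilibrium: (A, X), (A, Y)

Work:
Best responses:
  P1 vs X: payoffs [3, 0] → best response A (payoff 3)
  P1 vs Y: payoffs [1, 1] → best response A/B (payoff 1)
  P2 vs A: payoffs [0, 0] → best response X/Y (payoff 0)
  P2 vs B: payoffs [2, 0] → best response X (payoff 2)
Mutual best responses: (A,X), (A,Y) → Nash equilibria.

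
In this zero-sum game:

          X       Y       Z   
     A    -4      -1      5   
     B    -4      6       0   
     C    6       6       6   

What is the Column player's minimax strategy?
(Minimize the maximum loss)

Column should play X or Y or Z (all achieve the minimum), value = 6

Work:
Column player minimizes Row's maximum payoff:
Column X: max payoff to Row = 6
Column Y: max payoff to Row = 6
Column Z: max payoff to Row = 6
Minimum is 6, achieved by columns X, Y, Z (tied).
Each of X or Y or Z is a minimax strategy.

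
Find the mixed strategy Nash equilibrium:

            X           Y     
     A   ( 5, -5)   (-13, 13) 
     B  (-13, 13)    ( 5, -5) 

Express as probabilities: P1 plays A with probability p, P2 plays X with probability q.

p = 0.5, q = 0.5

Work:
Find probabilities that make opponent indifferent:
P2 chooses q to make P1 indifferent between A and B
P1 chooses p to make P2 indifferent between X and Y
Mixed NE: P1 plays (A: 0.5, B: 0.5), P2 plays (X: 0.5, Y: 0.5)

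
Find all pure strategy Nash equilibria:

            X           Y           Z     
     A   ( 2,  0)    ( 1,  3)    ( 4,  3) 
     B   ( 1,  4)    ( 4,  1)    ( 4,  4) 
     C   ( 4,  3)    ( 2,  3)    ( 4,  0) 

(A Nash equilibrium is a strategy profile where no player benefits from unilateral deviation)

Nash equilibrium: (A, Z), (B, Z), (C, X)

Work:
Best responses:
  P1 vs X: payoffs [2, 1, 4] → best response C (payoff 4)
  P1 vs Y: payoffs [1, 4, 2] → best response B (payoff 4)
  P1 vs Z: payoffs [4, 4, 4] → best response A/B/C (payoff 4)
  P2 vs A: payoffs [0, 3, 3] → best response Y/Z (payoff 3)
  P2 vs B: payoffs [4, 1, 4] → best response X/Z (payoff 4)
  P2 vs C: payoffs [3, 3, 0] → best response X/Y (payoff 3)
Mutual best responses: (A,Z), (B,Z), (C,X) → Nash equilibria.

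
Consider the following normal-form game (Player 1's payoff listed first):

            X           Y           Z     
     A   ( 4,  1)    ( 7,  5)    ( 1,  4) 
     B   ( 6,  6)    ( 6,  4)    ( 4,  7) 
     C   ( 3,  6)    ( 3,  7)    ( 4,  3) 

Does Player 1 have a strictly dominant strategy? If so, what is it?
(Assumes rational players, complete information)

No strictly dominant strategy exists for Player 1

Work:
A strategy strictly dominates another if it gives a strictly higher payoff against every opponent action. Compare each pair of P1's strategies column-by-column:
  A vs B: [4 vs 6, 7 vs 6, 1 vs 4] → A does not strictly dominate B (column X: 4 ≤ 6)
  A vs C: [4 vs 3, 7 vs 3, 1 vs 4] → A does not strictly dominate C (column Z: 1 ≤ 4)
  B vs A: [6 vs 4, 6 vs 7, 4 vs 1] → B does not strictly dominate A (column Y: 6 ≤ 7)
  B vs C: [6 vs 3, 6 vs 3, 4 vs 4] → B does not strictly dominate C (column Z: 4 ≤ 4)
  C vs A: [3 vs 4, 3 vs 7, 4 vs 1] → C does not strictly dominate A (column X: 3 ≤ 4)
  C vs B: [3 vs 6, 3 vs 6, 4 vs 4] → C does not strictly dominate B (column X: 3 ≤ 6)
No single strategy strictly dominates all others → no strictly dominant strategy.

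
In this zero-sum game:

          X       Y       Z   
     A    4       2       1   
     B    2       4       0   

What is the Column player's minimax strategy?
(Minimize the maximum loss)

Column should play Z, value = 1

Work:
Column player minimizes Row's maximum payoff:
Column X: max payoff to Row = 4
Column Y: max payoff to Row = 4
Column Z: max payoff to Row = 1
Minimum is 1, achieved by column Z.
Minimax strategy: Z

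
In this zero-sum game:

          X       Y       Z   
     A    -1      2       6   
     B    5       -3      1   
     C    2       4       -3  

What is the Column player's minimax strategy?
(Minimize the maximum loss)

Column should play Y, value = 4

Work:
Column player minimizes Row's maximum payoff:
Column X: max payoff to Row = 5
Column Y: max payoff to Row = 4
Column Z: max payoff to Row = 6
Minimum is 4, achieved by column Y.
Minimax strategy: Y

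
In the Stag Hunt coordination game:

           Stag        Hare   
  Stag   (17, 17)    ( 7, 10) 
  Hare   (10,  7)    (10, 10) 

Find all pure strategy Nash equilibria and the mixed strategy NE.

Pure NE: (Stag, Stag) and (Hare, Hare); Mixed NE: p = 0.3, q = 0.3

Work:
Check pure NE:
(Stag, Stag): (17, 17) - no unilateral deviation beneficial
(Hare, Hare): (10, 10) - no unilateral deviation beneficial
Mixed NE: P1 plays Stag with p = 0.3, P2 plays Stag with q = 0.3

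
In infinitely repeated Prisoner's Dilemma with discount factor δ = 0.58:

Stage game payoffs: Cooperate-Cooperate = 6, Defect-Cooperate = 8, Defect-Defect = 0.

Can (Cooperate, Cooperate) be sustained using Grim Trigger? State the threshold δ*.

δ* = 0.25; since δ = 0.58 ≥ 0.25, cooperation can be sustained

Work:
For Grim Trigger:
Cooperate forever: 6/(1-δ)
Defect then punished: 8 + 0·δ/(1-δ)
Need: 6/(1-δ) ≥ 8 + 0·δ/(1-δ)
Solving: δ ≥ (T-R)/(T-P) = (8-6)/(8-0) = 0.25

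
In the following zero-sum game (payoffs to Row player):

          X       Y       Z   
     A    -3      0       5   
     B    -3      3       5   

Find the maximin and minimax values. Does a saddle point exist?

Maximin = -3, Minimax = -3, Saddle: True

Work:
Row minimums: [-3, -3] → maximin = -3
Column maximums: [-3, 3, 5] → minimax = -3
Saddle point exists! Game value = -3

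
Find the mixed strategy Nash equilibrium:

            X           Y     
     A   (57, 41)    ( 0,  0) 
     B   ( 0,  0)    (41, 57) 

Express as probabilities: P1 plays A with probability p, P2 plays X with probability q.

p = 0.5816, q = 0.4184

Work:
Find probabilities that make opponent indifferent:
P2 chooses q to make P1 indifferent between A and B
P1 chooses p to make P2 indifferent between X and Y
Mixed NE: P1 plays (A: 0.5816, B: 0.4184), P2 plays (X: 0.4184, Y: 0.5816)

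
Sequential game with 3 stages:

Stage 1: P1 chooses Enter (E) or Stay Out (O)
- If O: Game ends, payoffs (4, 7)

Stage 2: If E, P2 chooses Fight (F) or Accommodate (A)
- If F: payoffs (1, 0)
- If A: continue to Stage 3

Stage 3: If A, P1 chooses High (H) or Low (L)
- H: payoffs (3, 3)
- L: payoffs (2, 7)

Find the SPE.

SPE: (O, A, H); Outcome (4, 7)

Work:
Stage 3: P1 chooses H (3 vs 2)
Stage 2: P2: F->0, A->3 (anticipating H). Choose A
Stage 1: P1: O->4, E->3 (anticipating A, H). Choose O
SPE path: O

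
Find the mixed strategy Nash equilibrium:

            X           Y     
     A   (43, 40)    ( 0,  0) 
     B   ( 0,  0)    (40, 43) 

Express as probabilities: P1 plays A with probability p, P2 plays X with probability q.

p = 0.5181, q = 0.4819

Work:
Find probabilities that make opponent indifferent:
P2 chooses q to make P1 indifferent between A and B
P1 chooses p to make P2 indifferent between X and Y
Mixed NE: P1 plays (A: 0.5181, B: 0.4819), P2 plays (X: 0.4819, Y: 0.5181)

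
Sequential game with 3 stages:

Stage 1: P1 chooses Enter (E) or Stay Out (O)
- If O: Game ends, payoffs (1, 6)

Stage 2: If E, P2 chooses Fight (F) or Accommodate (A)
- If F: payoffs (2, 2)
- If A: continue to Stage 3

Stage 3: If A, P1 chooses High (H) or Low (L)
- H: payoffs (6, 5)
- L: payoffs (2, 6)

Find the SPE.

SPE: (E, A, H); Outcome (6, 5)

Work:
Stage 3: P1 chooses H (6 vs 2)
Stage 2: P2: F->2, A->5 (anticipating H). Choose A
Stage 1: P1: O->1, E->6 (anticipating A, H). Choose E
SPE path: E -> A -> H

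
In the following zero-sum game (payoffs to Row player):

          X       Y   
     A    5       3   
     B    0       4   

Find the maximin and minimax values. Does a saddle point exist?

Maximin = 3, Minimax = 4, Saddle: False

Work:
Row minimums: [3, 0] → maximin = 3
Column maximums: [5, 4] → minimax = 4
No saddle point (maximin ≠ minimax). Mixed strategy needed.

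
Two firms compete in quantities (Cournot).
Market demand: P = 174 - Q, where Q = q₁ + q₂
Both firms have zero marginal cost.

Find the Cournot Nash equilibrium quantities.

q₁* = q₂* = 58.0; P* = 58.0

Work:
Profit: π_i = P·q_i = (a - q_i - q_j)·q_i
FOC: ∂π_i/∂q_i = a - 2q_i - q_j = 0
Reaction function: q_i = (174 - q_j)/2
Symmetry: q* = 174/3 = 58.0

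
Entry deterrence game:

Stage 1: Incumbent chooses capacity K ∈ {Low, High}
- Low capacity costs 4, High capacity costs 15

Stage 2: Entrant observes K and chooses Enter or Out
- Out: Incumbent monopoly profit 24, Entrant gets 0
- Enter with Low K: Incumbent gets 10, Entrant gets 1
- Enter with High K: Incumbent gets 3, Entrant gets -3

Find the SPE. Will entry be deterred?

SPE: (High, Enter|Low, Out|High); Entry deterred. Incumbent net profit = 9

Work:
After Low K: Entrant enters (1 > 0)
After High K: Entrant stays out (-3 < 0)
Incumbent: Low → 10−4=6, High → 24−15=9
Incumbent chooses High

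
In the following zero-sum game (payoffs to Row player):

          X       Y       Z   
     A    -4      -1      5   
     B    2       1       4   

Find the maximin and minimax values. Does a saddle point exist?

Maximin = 1, Minimax = 1, Saddle: True

Work:
Row minimums: [-4, 1] → maximin = 1
Column maximums: [2, 1, 5] → minimax = 1
Saddle point exists! Game value = 1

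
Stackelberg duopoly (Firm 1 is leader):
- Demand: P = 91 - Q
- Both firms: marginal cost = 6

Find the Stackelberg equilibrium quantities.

q₁* (leader) = 42.5, q₂* (follower) = 21.25

Work:
Follower's reaction: q₂ = (a - c - q₁)/2
Leader substitutes: π₁ = q₁·(a - q₁ - (a-c-q₁)/2 - c)
FOC: q₁* = (91 - 6)/2 = 42.50
Then: q₂* = (91 - 6 - 42.5)/2 = 21.25
Leader has first-mover advantage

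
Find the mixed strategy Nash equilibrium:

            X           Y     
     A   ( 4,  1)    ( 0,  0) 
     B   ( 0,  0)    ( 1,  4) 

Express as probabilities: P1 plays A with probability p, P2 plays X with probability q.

p = 0.8, q = 0.2

Work:
Find probabilities that make opponent indifferent:
P2 chooses q to make P1 indifferent between A and B
P1 chooses p to make P2 indifferent between X and Y
Mixed NE: P1 plays (A: 0.8, B: 0.2), P2 plays (X: 0.2, Y: 0.8)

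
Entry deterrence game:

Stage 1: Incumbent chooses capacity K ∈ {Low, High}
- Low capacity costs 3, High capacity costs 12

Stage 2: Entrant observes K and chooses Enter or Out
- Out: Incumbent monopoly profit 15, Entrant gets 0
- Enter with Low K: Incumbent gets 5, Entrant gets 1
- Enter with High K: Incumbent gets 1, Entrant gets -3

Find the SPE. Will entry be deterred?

SPE: (High, Enter|Low, Out|High); Entry deterred. Incumbent net profit = 3

Work:
After Low K: Entrant enters (1 > 0)
After High K: Entrant stays out (-3 < 0)
Incumbent: Low → 5−3=2, High → 15−12=3
Incumbent chooses High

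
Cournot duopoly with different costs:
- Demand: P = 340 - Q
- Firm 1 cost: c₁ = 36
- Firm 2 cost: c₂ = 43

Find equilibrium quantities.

q₁* = 103.67, q₂* = 96.67

Work:
Reaction: q₁ = (340 - 36 - q₂)/2
Reaction: q₂ = (340 - 43 - q₁)/2
Solve simultaneously:
q₁* = (340 - 2×36 + 43)/3 = 103.67
q₂* = (340 - 2×43 + 36)/3 = 96.67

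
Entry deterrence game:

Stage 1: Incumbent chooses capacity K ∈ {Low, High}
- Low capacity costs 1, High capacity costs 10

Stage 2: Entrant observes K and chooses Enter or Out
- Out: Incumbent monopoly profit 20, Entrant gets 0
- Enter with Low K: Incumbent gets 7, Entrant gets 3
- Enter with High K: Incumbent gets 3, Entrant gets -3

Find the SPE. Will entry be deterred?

SPE: (High, Enter|Low, Out|High); Entry deterred. Incumbent net profit = 10

Work:
After Low K: Entrant enters (3 > 0)
After High K: Entrant stays out (-3 < 0)
Incumbent: Low → 7−1=6, High → 20−10=10
Incumbent chooses High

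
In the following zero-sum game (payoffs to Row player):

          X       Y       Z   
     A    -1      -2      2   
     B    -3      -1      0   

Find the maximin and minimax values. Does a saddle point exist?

Maximin = -2, Minimax = -1, Saddle: False

Work:
Row minimums: [-2, -3] → maximin = -2
Column maximums: [-1, -1, 2] → minimax = -1
No saddle point (maximin ≠ minimax). Mixed strategy needed.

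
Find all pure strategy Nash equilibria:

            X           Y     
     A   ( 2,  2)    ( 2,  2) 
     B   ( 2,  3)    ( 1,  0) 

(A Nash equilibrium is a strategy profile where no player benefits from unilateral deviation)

Nash equilibrium: (A, X), (A, Y), (B, X)

Work:
Best responses:
  P1 vs X: payoffs [2, 2] → best response A/B (payoff 2)
  P1 vs Y: payoffs [2, 1] → best response A (payoff 2)
  P2 vs A: payoffs [2, 2] → best response X/Y (payoff 2)
  P2 vs B: payoffs [3, 0] → best response X (payoff 3)
Mutual best responses: (A,X), (A,Y), (B,X) → Nash equilibria.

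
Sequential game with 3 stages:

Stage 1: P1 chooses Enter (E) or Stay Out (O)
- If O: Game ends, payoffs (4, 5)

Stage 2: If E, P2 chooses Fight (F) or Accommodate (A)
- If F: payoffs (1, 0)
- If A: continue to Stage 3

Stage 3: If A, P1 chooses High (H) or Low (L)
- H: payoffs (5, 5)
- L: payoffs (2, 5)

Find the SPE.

SPE: (E, A, H); Outcome (5, 5)

Work:
Stage 3: P1 chooses H (5 vs 2)
Stage 2: P2: F->0, A->5 (anticipating H). Choose A
Stage 1: P1: O->4, E->5 (anticipating A, H). Choose E
SPE path: E -> A -> H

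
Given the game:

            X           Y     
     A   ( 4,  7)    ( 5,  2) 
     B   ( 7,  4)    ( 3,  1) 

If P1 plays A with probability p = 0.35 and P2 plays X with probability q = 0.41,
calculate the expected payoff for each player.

E[P1] = 4.6225, E[P2] = 2.867

Work:
E[P1] = p·q·π₁(A,X) + p·(1-q)·π₁(A,Y) + (1-p)·q·π₁(B,X) + (1-p)·(1-q)·π₁(B,Y)
= 0.35·0.41·4 + 0.35·0.59·5 + 0.65·0.41·7 + 0.65·0.59·3
= 4.6225

E[P2] = 2.867 (similar calculation)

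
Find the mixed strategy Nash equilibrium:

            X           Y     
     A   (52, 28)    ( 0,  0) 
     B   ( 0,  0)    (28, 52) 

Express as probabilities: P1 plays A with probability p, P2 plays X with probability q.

p = 0.65, q = 0.35

Work:
Find probabilities that make opponent indifferent:
P2 chooses q to make P1 indifferent between A and B
P1 chooses p to make P2 indifferent between X and Y
Mixed NE: P1 plays (A: 0.65, B: 0.35), P2 plays (X: 0.35, Y: 0.65)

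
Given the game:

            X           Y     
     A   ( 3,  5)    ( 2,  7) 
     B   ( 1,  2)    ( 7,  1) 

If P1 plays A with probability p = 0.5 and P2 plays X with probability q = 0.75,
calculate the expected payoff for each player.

E[P1] = 2.625, E[P2] = 3.625

Work:
E[P1] = p·q·π₁(A,X) + p·(1-q)·π₁(A,Y) + (1-p)·q·π₁(B,X) + (1-p)·(1-q)·π₁(B,Y)
= 0.5·0.75·3 + 0.5·0.25·2 + 0.5·0.75·1 + 0.5·0.25·7
= 2.625

E[P2] = 3.625 (similar calculation)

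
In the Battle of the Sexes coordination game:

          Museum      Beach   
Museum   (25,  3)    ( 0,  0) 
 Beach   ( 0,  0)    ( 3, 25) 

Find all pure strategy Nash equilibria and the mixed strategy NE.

Pure NE: (Museum, Museum) and (Beach, Beach); Mixed NE: p = 0.8929, q = 0.1071

Work:
Check pure NE:
(Museum, Museum): (25, 3) - no unilateral deviation beneficial
(Beach, Beach): (3, 25) - no unilateral deviation beneficial
Mixed NE: P1 plays Museum with p = 0.8929, P2 plays Museum with q = 0.1071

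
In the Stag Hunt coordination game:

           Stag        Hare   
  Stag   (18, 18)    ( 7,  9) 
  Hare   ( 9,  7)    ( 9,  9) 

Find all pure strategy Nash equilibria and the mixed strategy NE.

Pure NE: (Stag, Stag) and (Hare, Hare); Mixed NE: p = 0.1818, q = 0.1818

Work:
Check pure NE:
(Stag, Stag): (18, 18) - no unilateral deviation beneficial
(Hare, Hare): (9, 9) - no unilateral deviation beneficial
Mixed NE: P1 plays Stag with p = 0.1818, P2 plays Stag with q = 0.1818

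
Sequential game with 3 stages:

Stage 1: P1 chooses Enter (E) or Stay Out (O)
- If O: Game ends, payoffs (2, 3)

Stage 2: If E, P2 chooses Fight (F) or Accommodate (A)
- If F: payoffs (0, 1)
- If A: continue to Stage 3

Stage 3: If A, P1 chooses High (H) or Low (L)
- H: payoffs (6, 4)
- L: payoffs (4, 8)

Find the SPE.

SPE: (E, A, H); Outcome (6, 4)

Work:
Stage 3: P1 chooses H (6 vs 4)
Stage 2: P2: F->1, A->4 (anticipating H). Choose A
Stage 1: P1: O->2, E->6 (anticipating A, H). Choose E
SPE path: E -> A -> H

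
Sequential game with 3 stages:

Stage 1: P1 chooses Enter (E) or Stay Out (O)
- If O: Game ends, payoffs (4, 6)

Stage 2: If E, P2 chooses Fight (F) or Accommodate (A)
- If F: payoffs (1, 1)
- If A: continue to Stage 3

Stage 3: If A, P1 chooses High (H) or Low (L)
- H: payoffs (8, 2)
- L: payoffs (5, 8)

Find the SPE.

SPE: (E, A, H); Outcome (8, 2)

Work:
Stage 3: P1 chooses H (8 vs 5)
Stage 2: P2: F->1, A->2 (anticipating H). Choose A
Stage 1: P1: O->4, E->8 (anticipating A, H). Choose E
SPE path: E -> A -> H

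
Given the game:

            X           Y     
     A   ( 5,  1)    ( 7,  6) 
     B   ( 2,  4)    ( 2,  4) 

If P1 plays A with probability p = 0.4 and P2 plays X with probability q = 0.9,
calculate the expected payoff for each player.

E[P1] = 3.28, E[P2] = 3.0

Work:
E[P1] = p·q·π₁(A,X) + p·(1-q)·π₁(A,Y) + (1-p)·q·π₁(B,X) + (1-p)·(1-q)·π₁(B,Y)
= 0.4·0.9·5 + 0.4·0.1·7 + 0.6·0.9·2 + 0.6·0.1·2
= 3.28

E[P2] = 3.0 (similar calculation)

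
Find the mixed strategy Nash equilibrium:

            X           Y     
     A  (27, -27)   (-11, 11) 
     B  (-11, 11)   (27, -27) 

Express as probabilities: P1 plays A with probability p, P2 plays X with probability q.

p = 0.5, q = 0.5

Work:
Find probabilities that make opponent indifferent:
P2 chooses q to make P1 indifferent between A and B
P1 chooses p to make P2 indifferent between X and Y
Mixed NE: P1 plays (A: 0.5, B: 0.5), P2 plays (X: 0.5, Y: 0.5)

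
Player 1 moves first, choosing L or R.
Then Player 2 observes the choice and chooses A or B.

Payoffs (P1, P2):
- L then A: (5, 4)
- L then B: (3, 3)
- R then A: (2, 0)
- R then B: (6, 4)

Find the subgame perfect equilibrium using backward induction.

P1 plays R, P2 plays A after L and B after R; Payoff (6, 4)

Work:
Backward induction:
After L: P2 chooses A → P1 gets 5
After R: P2 chooses B → P1 gets 6
P1 chooses R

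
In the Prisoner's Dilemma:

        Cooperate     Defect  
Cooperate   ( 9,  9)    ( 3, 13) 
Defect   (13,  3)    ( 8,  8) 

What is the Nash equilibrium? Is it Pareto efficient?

(Defect, Defect) is NE; not Pareto efficient

Work:
Defect dominates Cooperate for both players:
If P2 cooperates: Defect (13) > Cooperate (9)
If P2 defects: Defect (8) > Cooperate (3)
NE: (Defect, Defect) with payoff (8, 8)
But (Cooperate, Cooperate) = (9, 9) Pareto dominates (8, 8)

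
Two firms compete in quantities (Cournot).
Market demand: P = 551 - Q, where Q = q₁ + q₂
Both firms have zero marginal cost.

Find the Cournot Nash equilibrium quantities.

q₁* = q₂* = 183.67; P* = 183.67

Work:
Profit: π_i = P·q_i = (a - q_i - q_j)·q_i
FOC: ∂π_i/∂q_i = a - 2q_i - q_j = 0
Reaction function: q_i = (551 - q_j)/2
Symmetry: q* = 551/3 = 183.67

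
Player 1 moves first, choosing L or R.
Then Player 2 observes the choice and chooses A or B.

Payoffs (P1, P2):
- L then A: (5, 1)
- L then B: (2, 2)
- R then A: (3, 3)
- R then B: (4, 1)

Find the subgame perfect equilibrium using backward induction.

P1 plays R, P2 plays B after L and A after R; Payoff (3, 3)

Work:
Backward induction:
After L: P2 chooses B → P1 gets 2
After R: P2 chooses A → P1 gets 3
P1 chooses R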